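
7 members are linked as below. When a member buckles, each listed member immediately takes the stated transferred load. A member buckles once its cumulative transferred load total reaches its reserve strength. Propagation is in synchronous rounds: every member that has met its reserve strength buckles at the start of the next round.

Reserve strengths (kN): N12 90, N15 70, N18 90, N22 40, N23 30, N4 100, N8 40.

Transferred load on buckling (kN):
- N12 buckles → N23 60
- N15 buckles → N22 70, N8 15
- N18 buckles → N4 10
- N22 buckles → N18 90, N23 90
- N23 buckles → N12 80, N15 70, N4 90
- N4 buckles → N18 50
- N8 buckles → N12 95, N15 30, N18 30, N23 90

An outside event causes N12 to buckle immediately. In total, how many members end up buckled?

6

Round 1 — N12 buckles (initial).
  N23: +60 → 60 ≥ 30
Round 2 — N23 buckles.
  N15: +70 → 70 ≥ 70
  N4: +90 → 90 < 100
Round 3 — N15 buckles.
  N22: +70 → 70 ≥ 40
  N8: +15 → 15 < 40
Round 4 — N22 buckles.
  N18: +90 → 90 ≥ 90
Round 5 — N18 buckles.
  N4: +10 → 100 ≥ 100
Round 6 — N4 buckles.
No further bucklings.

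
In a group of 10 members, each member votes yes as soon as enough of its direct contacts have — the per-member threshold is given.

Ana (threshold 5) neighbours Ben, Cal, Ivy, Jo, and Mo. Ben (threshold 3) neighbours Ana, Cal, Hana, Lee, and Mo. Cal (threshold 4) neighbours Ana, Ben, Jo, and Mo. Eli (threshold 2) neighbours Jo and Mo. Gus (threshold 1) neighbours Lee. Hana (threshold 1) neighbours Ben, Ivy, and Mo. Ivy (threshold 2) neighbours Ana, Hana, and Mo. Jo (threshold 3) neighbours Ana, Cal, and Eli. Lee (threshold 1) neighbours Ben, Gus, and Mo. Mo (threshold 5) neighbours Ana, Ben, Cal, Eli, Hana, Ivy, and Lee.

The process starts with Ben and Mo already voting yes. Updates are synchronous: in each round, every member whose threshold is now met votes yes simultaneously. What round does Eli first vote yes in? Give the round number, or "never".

never

Round 1 — Ben, Mo vote yes (initial).
Round 2 — checking thresholds:
  Ana: 2 of 5 neighbours < 5, below threshold.
  Cal: 2 of 4 neighbours < 4, below threshold.
  Eli: 1 of 2 neighbours < 2, below threshold.
  Hana: 2 of 3 neighbours ≥ 1, votes yes.
  Ivy: 1 of 3 neighbours < 2, below threshold.
  Lee: 2 of 3 neighbours ≥ 1, votes yes.
Round 3 — checking thresholds:
  Ana: 2 of 5 neighbours < 5, below threshold.
  Cal: 2 of 4 neighbours < 4, below threshold.
  Eli: 1 of 2 neighbours < 2, below threshold.
  Gus: 1 of 1 neighbours ≥ 1, votes yes.
  Ivy: 2 of 3 neighbours ≥ 2, votes yes.
Round 4 — no new yes votes; cascade stops.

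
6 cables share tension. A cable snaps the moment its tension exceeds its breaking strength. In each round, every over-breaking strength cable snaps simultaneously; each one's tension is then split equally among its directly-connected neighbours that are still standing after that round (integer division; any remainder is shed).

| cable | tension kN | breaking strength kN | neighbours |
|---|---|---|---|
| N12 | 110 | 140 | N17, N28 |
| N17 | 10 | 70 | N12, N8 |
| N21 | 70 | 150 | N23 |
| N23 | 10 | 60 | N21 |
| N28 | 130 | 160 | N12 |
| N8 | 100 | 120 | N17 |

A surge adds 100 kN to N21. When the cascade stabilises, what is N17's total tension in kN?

Round 1 — N21 at 170 > 150. N21 snaps.
  N21 sheds 170 kN to N23: 170 each.
    N23: 10+170 = 180 > 60
Round 2 — N23 snaps.
  N23 sheds 180 kN: no online neighbours, lost.
No further breaks.

10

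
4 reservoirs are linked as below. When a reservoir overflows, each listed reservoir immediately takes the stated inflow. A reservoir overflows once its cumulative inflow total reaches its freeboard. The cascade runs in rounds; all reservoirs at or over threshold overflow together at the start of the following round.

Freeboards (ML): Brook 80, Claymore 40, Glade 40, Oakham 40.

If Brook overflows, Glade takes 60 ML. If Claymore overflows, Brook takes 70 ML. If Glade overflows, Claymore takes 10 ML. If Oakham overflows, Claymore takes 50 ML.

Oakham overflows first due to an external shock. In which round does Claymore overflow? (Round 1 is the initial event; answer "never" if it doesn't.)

Round 1 — Oakham overflows (initial).
  Claymore: +50 → 50 ≥ 40
Round 2 — Claymore overflows.
  Brook: +70 → 70 < 80
No further overflows.

2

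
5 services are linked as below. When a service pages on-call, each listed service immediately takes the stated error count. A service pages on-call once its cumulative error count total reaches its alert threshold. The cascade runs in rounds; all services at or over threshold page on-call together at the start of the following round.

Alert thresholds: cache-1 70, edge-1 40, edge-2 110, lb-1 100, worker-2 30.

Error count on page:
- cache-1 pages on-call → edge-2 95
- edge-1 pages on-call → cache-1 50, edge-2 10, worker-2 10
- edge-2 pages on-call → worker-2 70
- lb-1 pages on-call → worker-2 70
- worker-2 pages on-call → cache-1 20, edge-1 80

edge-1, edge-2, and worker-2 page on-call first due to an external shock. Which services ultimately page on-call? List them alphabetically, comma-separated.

cache-1, edge-1, edge-2, worker-2

Round 1 — edge-1, edge-2, worker-2 page on-call (initial).
  cache-1: +50+20 → 70 ≥ 70
Round 2 — cache-1 pages on-call.
No further pages.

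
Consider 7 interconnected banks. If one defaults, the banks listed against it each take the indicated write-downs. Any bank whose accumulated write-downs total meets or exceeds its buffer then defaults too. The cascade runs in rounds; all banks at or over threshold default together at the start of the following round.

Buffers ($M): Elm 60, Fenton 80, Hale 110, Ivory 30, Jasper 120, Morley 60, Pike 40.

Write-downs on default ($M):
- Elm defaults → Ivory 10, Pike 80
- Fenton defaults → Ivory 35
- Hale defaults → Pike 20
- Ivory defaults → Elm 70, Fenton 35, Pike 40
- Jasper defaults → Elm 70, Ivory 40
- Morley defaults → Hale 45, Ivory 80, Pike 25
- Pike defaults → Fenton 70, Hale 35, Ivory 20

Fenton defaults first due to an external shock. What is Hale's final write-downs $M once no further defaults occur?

35

Round 1 — Fenton defaults (initial).
  Ivory: +35 → 35 ≥ 30
Round 2 — Ivory defaults.
  Elm: +70 → 70 ≥ 60
  Pike: +40 → 40 ≥ 40
Round 3 — Elm, Pike default.
  Hale: +35 → 35 < 110
No further defaults.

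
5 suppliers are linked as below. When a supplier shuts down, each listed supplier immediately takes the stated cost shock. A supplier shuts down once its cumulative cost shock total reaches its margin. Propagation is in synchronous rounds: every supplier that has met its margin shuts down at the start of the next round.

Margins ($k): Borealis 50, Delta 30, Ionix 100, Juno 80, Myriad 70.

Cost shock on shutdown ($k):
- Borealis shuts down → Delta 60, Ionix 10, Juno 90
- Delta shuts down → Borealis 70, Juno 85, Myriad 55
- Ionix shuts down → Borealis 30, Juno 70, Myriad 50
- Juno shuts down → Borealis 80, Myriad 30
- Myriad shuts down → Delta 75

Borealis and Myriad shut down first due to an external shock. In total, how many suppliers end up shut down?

Round 1 — Borealis, Myriad shut down (initial).
  Delta: +60+75 → 135 ≥ 30
  Ionix: +10 → 10 < 100
  Juno: +90 → 90 ≥ 80
Round 2 — Delta, Juno shut down.
No further shutdowns.

4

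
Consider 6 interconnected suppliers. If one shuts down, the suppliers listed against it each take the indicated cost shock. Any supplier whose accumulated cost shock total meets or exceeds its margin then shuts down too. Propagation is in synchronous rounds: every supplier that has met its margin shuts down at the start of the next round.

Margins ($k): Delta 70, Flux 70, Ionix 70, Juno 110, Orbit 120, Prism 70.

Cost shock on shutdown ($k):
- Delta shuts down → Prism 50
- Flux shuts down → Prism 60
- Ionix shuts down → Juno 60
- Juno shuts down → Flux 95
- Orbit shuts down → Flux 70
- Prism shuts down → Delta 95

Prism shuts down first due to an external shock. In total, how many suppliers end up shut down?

Round 1 — Prism shuts down (initial).
  Delta: +95 → 95 ≥ 70
Round 2 — Delta shuts down.
No further shutdowns.

2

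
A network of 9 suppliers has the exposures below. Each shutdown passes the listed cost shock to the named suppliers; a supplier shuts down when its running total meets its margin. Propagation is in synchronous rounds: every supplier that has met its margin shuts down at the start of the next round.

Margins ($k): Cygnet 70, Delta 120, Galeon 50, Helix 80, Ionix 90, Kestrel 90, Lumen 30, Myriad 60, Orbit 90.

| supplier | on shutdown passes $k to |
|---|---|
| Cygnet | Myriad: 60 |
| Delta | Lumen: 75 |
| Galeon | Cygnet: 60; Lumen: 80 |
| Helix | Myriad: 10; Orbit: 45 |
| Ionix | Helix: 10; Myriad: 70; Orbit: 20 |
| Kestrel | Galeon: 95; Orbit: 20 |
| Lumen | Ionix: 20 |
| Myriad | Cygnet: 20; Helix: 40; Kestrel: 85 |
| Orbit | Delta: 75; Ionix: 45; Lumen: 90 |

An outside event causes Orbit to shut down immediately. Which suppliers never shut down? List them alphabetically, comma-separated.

Round 1 — Orbit shuts down (initial).
  Delta: +75 → 75 < 120
  Ionix: +45 → 45 < 90
  Lumen: +90 → 90 ≥ 30
Round 2 — Lumen shuts down.
  Ionix: +20 → 65 < 90
No further shutdowns.

Cygnet, Delta, Galeon, Helix, Ionix, Kestrel, Myriad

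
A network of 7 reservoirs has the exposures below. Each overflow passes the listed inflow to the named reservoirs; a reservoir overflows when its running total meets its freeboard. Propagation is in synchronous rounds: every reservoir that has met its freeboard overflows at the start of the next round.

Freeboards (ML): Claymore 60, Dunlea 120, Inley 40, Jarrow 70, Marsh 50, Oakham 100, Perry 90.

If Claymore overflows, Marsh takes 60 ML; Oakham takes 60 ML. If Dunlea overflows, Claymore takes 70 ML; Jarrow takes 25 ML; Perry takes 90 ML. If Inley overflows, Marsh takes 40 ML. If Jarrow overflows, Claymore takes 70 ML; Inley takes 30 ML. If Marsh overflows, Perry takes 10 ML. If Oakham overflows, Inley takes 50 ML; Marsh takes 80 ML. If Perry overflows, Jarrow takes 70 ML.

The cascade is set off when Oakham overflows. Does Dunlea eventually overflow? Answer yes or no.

Round 1 — Oakham overflows (initial).
  Inley: +50 → 50 ≥ 40
  Marsh: +80 → 80 ≥ 50
Round 2 — Inley, Marsh overflow.
  Perry: +10 → 10 < 90
No further overflows.

no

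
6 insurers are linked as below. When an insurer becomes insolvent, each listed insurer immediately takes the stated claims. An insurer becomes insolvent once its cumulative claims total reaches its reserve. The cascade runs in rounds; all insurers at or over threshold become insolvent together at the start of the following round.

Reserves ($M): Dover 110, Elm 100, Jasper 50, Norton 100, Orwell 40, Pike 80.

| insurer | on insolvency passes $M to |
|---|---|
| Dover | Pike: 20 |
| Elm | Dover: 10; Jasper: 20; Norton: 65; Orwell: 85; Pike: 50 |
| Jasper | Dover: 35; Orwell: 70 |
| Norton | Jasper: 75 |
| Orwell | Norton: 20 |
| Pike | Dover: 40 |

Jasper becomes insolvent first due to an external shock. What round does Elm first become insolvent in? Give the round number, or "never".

Round 1 — Jasper becomes insolvent (initial).
  Dover: +35 → 35 < 110
  Orwell: +70 → 70 ≥ 40
Round 2 — Orwell becomes insolvent.
  Norton: +20 → 20 < 100
No further insolvencies.

never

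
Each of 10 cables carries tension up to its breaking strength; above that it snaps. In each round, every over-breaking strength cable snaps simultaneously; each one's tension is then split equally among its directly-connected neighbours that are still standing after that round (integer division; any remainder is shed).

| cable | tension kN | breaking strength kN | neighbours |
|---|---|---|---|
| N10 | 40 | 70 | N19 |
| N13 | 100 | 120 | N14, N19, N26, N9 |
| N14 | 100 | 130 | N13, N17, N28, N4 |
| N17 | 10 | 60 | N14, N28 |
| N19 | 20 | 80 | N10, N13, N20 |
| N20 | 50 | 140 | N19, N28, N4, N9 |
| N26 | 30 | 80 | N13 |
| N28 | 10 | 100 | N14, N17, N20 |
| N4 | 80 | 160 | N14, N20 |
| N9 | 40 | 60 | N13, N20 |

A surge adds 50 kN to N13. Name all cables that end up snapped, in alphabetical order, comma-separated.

Round 1 — N13 at 150 > 120. N13 snaps.
  N13 sheds 150 kN to N14, N19, N26, N9: 37 each (2 lost).
    N14: 100+37 = 137 > 130
    N19: 20+37 = 57 ≤ 80
    N26: 30+37 = 67 ≤ 80
    N9: 40+37 = 77 > 60
Round 2 — N14, N9 snap.
  N14 sheds 137 kN to N17, N28, N4: 45 each (2 lost).
    N17: 10+45 = 55 ≤ 60
    N28: 10+45 = 55 ≤ 100
    N4: 80+45 = 125 ≤ 160
  N9 sheds 77 kN to N20: 77 each.
    N20: 50+77 = 127 ≤ 140
No further breaks.

N13, N14, N9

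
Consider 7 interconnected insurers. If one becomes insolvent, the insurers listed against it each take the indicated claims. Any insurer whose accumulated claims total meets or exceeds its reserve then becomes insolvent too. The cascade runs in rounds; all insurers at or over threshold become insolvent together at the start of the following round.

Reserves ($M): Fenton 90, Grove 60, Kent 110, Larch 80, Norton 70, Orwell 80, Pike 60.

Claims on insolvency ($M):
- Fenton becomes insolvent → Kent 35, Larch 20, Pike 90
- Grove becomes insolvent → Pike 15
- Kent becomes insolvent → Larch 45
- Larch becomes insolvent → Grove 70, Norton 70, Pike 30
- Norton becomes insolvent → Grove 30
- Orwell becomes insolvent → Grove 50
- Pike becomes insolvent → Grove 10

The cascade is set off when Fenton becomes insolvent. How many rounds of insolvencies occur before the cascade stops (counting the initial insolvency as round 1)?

2

Round 1 — Fenton becomes insolvent (initial).
  Kent: +35 → 35 < 110
  Larch: +20 → 20 < 80
  Pike: +90 → 90 ≥ 60
Round 2 — Pike becomes insolvent.
  Grove: +10 → 10 < 60
No further insolvencies.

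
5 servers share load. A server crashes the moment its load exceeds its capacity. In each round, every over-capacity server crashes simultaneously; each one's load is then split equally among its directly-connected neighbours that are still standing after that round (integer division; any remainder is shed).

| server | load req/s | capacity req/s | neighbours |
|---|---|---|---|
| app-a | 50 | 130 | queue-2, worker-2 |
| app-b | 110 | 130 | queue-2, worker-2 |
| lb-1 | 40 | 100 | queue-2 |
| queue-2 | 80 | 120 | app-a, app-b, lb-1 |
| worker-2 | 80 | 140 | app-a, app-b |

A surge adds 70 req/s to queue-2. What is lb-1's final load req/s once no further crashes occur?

Round 1 — queue-2 at 150 > 120. queue-2 crashes.
  queue-2 sheds 150 req/s to app-a, app-b, lb-1: 50 each.
    app-a: 50+50 = 100 ≤ 130
    app-b: 110+50 = 160 > 130
    lb-1: 40+50 = 90 ≤ 100
Round 2 — app-b crashes.
  app-b sheds 160 req/s to worker-2: 160 each.
    worker-2: 80+160 = 240 > 140
Round 3 — worker-2 crashes.
  worker-2 sheds 240 req/s to app-a: 240 each.
    app-a: 100+240 = 340 > 130
Round 4 — app-a crashes.
  app-a sheds 340 req/s: no online neighbours, lost.
No further crashes.

90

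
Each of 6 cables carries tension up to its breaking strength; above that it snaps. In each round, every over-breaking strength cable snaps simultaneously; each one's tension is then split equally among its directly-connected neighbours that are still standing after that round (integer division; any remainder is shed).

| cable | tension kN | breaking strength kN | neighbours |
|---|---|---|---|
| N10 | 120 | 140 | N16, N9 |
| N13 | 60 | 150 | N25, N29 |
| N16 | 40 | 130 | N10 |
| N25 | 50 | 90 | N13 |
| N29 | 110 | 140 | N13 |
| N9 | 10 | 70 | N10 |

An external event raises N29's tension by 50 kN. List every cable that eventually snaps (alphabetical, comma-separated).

Round 1 — N29 at 160 > 140. N29 snaps.
  N29 sheds 160 kN to N13: 160 each.
    N13: 60+160 = 220 > 150
Round 2 — N13 snaps.
  N13 sheds 220 kN to N25: 220 each.
    N25: 50+220 = 270 > 90
Round 3 — N25 snaps.
  N25 sheds 270 kN: no online neighbours, lost.
No further breaks.

N13, N25, N29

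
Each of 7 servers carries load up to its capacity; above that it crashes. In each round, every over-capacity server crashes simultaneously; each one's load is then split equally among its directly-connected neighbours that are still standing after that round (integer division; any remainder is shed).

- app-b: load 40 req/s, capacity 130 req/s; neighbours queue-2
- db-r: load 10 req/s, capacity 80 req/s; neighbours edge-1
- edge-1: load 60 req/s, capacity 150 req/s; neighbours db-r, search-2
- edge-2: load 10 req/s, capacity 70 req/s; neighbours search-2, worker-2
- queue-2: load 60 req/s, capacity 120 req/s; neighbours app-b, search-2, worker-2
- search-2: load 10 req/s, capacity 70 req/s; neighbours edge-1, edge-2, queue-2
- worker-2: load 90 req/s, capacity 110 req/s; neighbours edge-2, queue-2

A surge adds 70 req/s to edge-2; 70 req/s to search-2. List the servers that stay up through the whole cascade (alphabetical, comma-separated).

Round 1 — edge-2 at 80 > 70; search-2 at 80 > 70. edge-2, search-2 crash.
  edge-2 sheds 80 req/s to worker-2: 80 each.
    worker-2: 90+80 = 170 > 110
  search-2 sheds 80 req/s to edge-1, queue-2: 40 each.
    edge-1: 60+40 = 100 ≤ 150
    queue-2: 60+40 = 100 ≤ 120
Round 2 — worker-2 crashes.
  worker-2 sheds 170 req/s to queue-2: 170 each.
    queue-2: 100+170 = 270 > 120
Round 3 — queue-2 crashes.
  queue-2 sheds 270 req/s to app-b: 270 each.
    app-b: 40+270 = 310 > 130
Round 4 — app-b crashes.
  app-b sheds 310 req/s: no online neighbours, lost.
No further crashes.

db-r, edge-1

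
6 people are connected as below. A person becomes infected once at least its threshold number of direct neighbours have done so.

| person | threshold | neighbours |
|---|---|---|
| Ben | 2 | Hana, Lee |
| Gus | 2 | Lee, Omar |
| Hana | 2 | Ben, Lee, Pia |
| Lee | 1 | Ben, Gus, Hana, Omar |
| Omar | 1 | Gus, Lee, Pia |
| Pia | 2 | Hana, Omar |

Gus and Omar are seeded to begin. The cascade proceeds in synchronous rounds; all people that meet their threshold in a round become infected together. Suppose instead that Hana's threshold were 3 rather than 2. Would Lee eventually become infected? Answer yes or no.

With Hana's threshold at 3:
Round 1 — Gus, Omar become infected (initial).
Round 2 — checking thresholds:
  Lee: 2 of 4 neighbours ≥ 1, becomes infected.
  Pia: 1 of 2 neighbours < 2, holds.
Round 3 — no new infections; cascade stops.

yes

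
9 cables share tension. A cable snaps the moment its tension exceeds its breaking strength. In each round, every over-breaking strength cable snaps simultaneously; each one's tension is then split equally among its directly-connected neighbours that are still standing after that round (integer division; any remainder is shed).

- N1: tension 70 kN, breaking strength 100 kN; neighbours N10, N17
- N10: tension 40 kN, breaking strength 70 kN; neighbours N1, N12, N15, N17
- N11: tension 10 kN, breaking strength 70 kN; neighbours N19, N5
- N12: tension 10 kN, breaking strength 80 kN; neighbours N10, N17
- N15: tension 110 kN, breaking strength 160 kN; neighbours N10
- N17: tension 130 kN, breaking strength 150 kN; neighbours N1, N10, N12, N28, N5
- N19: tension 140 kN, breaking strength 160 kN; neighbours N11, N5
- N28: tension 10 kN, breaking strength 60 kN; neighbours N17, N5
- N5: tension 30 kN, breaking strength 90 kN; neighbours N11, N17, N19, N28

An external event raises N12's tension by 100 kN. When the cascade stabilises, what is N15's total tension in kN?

Round 1 — N12 at 110 > 80. N12 snaps.
  N12 sheds 110 kN to N10, N17: 55 each.
    N10: 40+55 = 95 > 70
    N17: 130+55 = 185 > 150
Round 2 — N10, N17 snap.
  N10 sheds 95 kN to N1, N15: 47 each (1 lost).
    N1: 70+47 = 117 > 100
    N15: 110+47 = 157 ≤ 160
  N17 sheds 185 kN to N1, N28, N5: 61 each (2 lost).
    N1: 117+61 = 178 > 100
    N28: 10+61 = 71 > 60
    N5: 30+61 = 91 > 90
Round 3 — N1, N28, N5 snap.
  N1 sheds 178 kN: no online neighbours, lost.
  N28 sheds 71 kN: no online neighbours, lost.
  N5 sheds 91 kN to N11, N19: 45 each (1 lost).
    N11: 10+45 = 55 ≤ 70
    N19: 140+45 = 185 > 160
Round 4 — N19 snaps.
  N19 sheds 185 kN to N11: 185 each.
    N11: 55+185 = 240 > 70
Round 5 — N11 snaps.
  N11 sheds 240 kN: no online neighbours, lost.
No further breaks.

157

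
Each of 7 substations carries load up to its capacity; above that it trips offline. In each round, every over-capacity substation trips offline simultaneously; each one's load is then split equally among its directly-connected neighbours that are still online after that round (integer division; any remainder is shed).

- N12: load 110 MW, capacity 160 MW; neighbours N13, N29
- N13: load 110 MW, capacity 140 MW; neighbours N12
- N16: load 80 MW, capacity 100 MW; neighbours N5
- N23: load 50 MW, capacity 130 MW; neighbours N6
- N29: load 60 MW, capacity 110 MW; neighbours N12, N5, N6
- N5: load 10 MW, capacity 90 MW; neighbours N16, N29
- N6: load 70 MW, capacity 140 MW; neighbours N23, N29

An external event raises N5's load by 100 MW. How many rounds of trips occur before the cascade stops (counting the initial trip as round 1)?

Round 1 — N5 at 110 > 90. N5 trips offline.
  N5 sheds 110 MW to N16, N29: 55 each.
    N16: 80+55 = 135 > 100
    N29: 60+55 = 115 > 110
Round 2 — N16, N29 trip offline.
  N16 sheds 135 MW: no online neighbours, lost.
  N29 sheds 115 MW to N12, N6: 57 each (1 lost).
    N12: 110+57 = 167 > 160
    N6: 70+57 = 127 ≤ 140
Round 3 — N12 trips offline.
  N12 sheds 167 MW to N13: 167 each.
    N13: 110+167 = 277 > 140
Round 4 — N13 trips offline.
  N13 sheds 277 MW: no online neighbours, lost.
No further trips.

4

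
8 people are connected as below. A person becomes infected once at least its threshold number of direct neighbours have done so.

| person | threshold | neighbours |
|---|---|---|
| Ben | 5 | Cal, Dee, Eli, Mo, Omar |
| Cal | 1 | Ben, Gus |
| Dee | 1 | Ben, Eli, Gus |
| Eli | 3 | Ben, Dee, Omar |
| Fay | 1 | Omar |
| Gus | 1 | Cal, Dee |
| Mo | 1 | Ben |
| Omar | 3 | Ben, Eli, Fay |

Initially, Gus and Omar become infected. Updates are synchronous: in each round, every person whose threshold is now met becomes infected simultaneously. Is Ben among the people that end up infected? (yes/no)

Round 1 — Gus, Omar become infected (initial).
Round 2 — checking thresholds:
  Ben: 1 of 5 neighbours < 5, not yet.
  Cal: 1 of 2 neighbours ≥ 1, becomes infected.
  Dee: 1 of 3 neighbours ≥ 1, becomes infected.
  Eli: 1 of 3 neighbours < 3, not yet.
  Fay: 1 of 1 neighbours ≥ 1, becomes infected.
Round 3 — no new infections; cascade stops.

no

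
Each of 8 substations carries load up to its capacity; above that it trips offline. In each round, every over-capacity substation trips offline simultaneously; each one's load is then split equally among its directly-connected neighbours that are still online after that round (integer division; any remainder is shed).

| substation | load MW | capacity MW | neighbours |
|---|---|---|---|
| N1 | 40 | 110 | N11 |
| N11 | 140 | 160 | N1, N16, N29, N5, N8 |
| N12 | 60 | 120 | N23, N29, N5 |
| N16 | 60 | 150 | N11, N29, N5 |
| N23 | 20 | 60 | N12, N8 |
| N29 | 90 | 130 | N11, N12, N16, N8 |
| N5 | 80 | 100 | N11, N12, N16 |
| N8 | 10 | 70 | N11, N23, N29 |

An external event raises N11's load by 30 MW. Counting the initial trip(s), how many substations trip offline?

7

Round 1 — N11 at 170 > 160. N11 trips offline.
  N11 sheds 170 MW to N1, N16, N29, N5, N8: 34 each.
    N1: 40+34 = 74 ≤ 110
    N16: 60+34 = 94 ≤ 150
    N29: 90+34 = 124 ≤ 130
    N5: 80+34 = 114 > 100
    N8: 10+34 = 44 ≤ 70
Round 2 — N5 trips offline.
  N5 sheds 114 MW to N12, N16: 57 each.
    N12: 60+57 = 117 ≤ 120
    N16: 94+57 = 151 > 150
Round 3 — N16 trips offline.
  N16 sheds 151 MW to N29: 151 each.
    N29: 124+151 = 275 > 130
Round 4 — N29 trips offline.
  N29 sheds 275 MW to N12, N8: 137 each (1 lost).
    N12: 117+137 = 254 > 120
    N8: 44+137 = 181 > 70
Round 5 — N12, N8 trip offline.
  N12 sheds 254 MW to N23: 254 each.
    N23: 20+254 = 274 > 60
  N8 sheds 181 MW to N23: 181 each.
    N23: 274+181 = 455 > 60
Round 6 — N23 trips offline.
  N23 sheds 455 MW: no online neighbours, lost.
No further trips.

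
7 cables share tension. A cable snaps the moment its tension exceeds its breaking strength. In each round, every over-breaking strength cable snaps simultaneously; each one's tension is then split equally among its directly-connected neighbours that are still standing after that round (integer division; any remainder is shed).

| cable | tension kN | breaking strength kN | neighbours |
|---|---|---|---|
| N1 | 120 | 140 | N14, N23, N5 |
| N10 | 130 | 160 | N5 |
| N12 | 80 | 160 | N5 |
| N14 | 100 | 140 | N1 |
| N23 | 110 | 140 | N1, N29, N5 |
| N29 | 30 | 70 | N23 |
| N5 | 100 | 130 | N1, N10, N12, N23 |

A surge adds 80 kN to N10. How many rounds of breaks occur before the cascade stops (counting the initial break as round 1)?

4

Round 1 — N10 at 210 > 160. N10 snaps.
  N10 sheds 210 kN to N5: 210 each.
    N5: 100+210 = 310 > 130
Round 2 — N5 snaps.
  N5 sheds 310 kN to N1, N12, N23: 103 each (1 lost).
    N1: 120+103 = 223 > 140
    N12: 80+103 = 183 > 160
    N23: 110+103 = 213 > 140
Round 3 — N1, N12, N23 snap.
  N1 sheds 223 kN to N14: 223 each.
    N14: 100+223 = 323 > 140
  N12 sheds 183 kN: no online neighbours, lost.
  N23 sheds 213 kN to N29: 213 each.
    N29: 30+213 = 243 > 70
Round 4 — N14, N29 snap.
  N14 sheds 323 kN: no online neighbours, lost.
  N29 sheds 243 kN: no online neighbours, lost.
No further breaks.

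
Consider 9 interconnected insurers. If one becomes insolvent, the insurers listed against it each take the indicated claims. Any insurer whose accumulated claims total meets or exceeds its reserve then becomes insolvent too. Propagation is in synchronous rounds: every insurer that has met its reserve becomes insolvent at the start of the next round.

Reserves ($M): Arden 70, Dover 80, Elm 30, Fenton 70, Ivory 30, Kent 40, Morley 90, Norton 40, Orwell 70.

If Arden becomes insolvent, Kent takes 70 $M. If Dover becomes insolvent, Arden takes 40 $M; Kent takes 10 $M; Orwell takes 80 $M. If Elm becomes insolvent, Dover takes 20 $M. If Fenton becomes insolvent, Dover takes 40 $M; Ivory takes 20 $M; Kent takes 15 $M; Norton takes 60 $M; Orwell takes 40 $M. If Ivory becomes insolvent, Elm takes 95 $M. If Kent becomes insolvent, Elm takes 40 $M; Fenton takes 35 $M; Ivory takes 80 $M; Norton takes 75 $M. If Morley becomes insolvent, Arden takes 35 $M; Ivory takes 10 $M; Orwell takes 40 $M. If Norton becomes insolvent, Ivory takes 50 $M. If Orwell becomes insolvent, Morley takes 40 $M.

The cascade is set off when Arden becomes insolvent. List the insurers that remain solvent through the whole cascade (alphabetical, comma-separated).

Round 1 — Arden becomes insolvent (initial).
  Kent: +70 → 70 ≥ 40
Round 2 — Kent becomes insolvent.
  Elm: +40 → 40 ≥ 30
  Fenton: +35 → 35 < 70
  Ivory: +80 → 80 ≥ 30
  Norton: +75 → 75 ≥ 40
Round 3 — Elm, Ivory, Norton become insolvent.
  Dover: +20 → 20 < 80
No further insolvencies.

Dover, Fenton, Morley, Orwell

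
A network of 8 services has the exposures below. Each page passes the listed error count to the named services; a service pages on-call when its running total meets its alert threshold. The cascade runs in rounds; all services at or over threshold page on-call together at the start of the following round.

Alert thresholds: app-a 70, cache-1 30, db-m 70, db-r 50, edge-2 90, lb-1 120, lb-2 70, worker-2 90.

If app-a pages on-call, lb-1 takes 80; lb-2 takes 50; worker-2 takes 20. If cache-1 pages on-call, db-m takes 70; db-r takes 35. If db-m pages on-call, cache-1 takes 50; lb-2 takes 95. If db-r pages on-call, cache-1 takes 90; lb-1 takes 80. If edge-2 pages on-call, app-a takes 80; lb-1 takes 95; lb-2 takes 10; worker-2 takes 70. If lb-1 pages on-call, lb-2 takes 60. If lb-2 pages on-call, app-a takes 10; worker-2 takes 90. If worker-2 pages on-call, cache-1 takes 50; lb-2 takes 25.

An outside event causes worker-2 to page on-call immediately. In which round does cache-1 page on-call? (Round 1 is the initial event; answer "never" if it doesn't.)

2

Round 1 — worker-2 pages on-call (initial).
  cache-1: +50 → 50 ≥ 30
  lb-2: +25 → 25 < 70
Round 2 — cache-1 pages on-call.
  db-m: +70 → 70 ≥ 70
  db-r: +35 → 35 < 50
Round 3 — db-m pages on-call.
  lb-2: +95 → 120 ≥ 70
Round 4 — lb-2 pages on-call.
  app-a: +10 → 10 < 70
No further pages.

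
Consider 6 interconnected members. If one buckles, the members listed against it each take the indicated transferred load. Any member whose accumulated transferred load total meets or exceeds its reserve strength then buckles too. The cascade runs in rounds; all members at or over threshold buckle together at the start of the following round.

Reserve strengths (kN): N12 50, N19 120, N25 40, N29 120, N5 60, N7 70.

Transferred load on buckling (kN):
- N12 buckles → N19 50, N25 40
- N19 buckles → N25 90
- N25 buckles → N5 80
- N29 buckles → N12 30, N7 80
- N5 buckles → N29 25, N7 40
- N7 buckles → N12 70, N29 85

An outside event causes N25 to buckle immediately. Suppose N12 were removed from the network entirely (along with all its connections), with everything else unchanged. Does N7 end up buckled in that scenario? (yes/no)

no

With N12 removed:
Round 1 — N25 buckles (initial).
  N5: +80 → 80 ≥ 60
Round 2 — N5 buckles.
  N29: +25 → 25 < 120
  N7: +40 → 40 < 70
No further bucklings.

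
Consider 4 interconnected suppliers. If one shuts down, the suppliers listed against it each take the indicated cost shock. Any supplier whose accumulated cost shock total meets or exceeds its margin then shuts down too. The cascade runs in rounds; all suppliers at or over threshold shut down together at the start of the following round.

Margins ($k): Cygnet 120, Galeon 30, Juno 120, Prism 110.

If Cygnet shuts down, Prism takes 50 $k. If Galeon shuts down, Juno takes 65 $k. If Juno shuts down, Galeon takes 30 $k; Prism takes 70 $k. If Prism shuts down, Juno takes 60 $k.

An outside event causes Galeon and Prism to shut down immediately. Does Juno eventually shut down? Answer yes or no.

Round 1 — Galeon, Prism shut down (initial).
  Juno: +65+60 → 125 ≥ 120
Round 2 — Juno shuts down.
No further shutdowns.

yes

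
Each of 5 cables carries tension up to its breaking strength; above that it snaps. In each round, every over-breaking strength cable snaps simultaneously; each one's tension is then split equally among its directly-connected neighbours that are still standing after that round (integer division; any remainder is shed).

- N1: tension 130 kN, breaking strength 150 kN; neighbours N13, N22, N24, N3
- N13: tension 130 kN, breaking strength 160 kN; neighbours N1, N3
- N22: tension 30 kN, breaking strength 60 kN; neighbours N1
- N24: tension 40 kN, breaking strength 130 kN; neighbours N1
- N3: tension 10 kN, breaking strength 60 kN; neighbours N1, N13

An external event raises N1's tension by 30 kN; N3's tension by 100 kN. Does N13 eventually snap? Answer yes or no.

yes

Round 1 — N1 at 160 > 150; N3 at 110 > 60. N1, N3 snap.
  N1 sheds 160 kN to N13, N22, N24: 53 each (1 lost).
    N13: 130+53 = 183 > 160
    N22: 30+53 = 83 > 60
    N24: 40+53 = 93 ≤ 130
  N3 sheds 110 kN to N13: 110 each.
    N13: 183+110 = 293 > 160
Round 2 — N13, N22 snap.
  N13 sheds 293 kN: no online neighbours, lost.
  N22 sheds 83 kN: no online neighbours, lost.
No further breaks.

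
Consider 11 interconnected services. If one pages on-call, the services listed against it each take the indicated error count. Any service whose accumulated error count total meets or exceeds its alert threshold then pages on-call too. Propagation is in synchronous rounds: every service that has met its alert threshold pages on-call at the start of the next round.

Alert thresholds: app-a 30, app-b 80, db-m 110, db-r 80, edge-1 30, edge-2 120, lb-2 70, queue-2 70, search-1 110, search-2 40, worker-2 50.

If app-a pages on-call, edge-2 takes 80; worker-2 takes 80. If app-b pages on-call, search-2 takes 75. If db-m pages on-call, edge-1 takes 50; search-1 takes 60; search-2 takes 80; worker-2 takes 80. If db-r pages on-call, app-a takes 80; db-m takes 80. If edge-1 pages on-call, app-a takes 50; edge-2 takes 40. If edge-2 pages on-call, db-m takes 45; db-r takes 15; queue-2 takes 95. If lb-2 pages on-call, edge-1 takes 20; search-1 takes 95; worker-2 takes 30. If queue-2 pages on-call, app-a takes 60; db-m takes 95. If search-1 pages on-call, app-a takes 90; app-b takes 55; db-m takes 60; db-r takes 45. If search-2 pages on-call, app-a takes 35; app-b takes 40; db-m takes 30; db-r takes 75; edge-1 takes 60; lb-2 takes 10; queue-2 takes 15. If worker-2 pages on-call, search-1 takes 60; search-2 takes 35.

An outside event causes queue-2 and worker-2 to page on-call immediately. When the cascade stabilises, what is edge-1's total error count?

0

Round 1 — queue-2, worker-2 page on-call (initial).
  app-a: +60 → 60 ≥ 30
  db-m: +95 → 95 < 110
  search-1: +60 → 60 < 110
  search-2: +35 → 35 < 40
Round 2 — app-a pages on-call.
  edge-2: +80 → 80 < 120
No further pages.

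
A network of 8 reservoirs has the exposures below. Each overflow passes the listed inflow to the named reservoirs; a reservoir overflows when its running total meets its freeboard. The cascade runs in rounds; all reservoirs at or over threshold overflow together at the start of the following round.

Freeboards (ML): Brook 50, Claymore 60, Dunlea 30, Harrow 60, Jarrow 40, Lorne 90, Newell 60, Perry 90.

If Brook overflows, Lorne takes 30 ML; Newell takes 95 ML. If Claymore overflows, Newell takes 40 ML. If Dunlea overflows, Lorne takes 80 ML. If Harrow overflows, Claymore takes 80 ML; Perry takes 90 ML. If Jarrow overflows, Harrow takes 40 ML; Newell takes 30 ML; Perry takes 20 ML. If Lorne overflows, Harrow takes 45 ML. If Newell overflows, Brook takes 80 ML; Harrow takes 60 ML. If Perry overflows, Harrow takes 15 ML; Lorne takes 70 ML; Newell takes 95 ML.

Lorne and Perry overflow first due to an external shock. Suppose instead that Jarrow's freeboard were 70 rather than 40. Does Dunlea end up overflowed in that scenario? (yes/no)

no

With Jarrow's freeboard at 70:
Round 1 — Lorne, Perry overflow (initial).
  Harrow: +45+15 → 60 ≥ 60
  Newell: +95 → 95 ≥ 60
Round 2 — Harrow, Newell overflow.
  Brook: +80 → 80 ≥ 50
  Claymore: +80 → 80 ≥ 60
Round 3 — Brook, Claymore overflow.
No further overflows.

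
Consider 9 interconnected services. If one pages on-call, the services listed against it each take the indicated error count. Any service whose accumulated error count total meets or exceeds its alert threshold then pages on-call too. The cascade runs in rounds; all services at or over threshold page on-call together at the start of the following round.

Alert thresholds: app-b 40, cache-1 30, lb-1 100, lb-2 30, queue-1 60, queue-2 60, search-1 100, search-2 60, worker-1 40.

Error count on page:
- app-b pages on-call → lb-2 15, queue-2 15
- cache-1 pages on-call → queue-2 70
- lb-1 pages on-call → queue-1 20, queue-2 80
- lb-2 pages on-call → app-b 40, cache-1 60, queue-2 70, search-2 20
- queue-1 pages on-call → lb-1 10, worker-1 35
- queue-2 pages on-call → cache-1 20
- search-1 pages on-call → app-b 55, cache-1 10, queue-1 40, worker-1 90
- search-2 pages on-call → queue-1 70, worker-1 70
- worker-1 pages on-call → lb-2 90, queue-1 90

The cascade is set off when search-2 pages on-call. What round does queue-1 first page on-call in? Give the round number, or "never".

Round 1 — search-2 pages on-call (initial).
  queue-1: +70 → 70 ≥ 60
  worker-1: +70 → 70 ≥ 40
Round 2 — queue-1, worker-1 page on-call.
  lb-1: +10 → 10 < 100
  lb-2: +90 → 90 ≥ 30
Round 3 — lb-2 pages on-call.
  app-b: +40 → 40 ≥ 40
  cache-1: +60 → 60 ≥ 30
  queue-2: +70 → 70 ≥ 60
Round 4 — app-b, cache-1, queue-2 page on-call.
No further pages.

2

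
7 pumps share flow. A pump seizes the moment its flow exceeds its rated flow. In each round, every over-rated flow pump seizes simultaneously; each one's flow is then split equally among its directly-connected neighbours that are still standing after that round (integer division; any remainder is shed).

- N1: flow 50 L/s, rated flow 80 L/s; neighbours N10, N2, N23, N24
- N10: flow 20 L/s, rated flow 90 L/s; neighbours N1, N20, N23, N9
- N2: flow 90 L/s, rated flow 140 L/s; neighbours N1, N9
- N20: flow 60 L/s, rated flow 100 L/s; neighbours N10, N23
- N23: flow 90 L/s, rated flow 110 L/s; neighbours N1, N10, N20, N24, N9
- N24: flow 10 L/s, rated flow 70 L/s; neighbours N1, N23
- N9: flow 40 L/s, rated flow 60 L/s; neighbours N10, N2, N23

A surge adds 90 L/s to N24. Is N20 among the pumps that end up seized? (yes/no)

Round 1 — N24 at 100 > 70. N24 seizes.
  N24 sheds 100 L/s to N1, N23: 50 each.
    N1: 50+50 = 100 > 80
    N23: 90+50 = 140 > 110
Round 2 — N1, N23 seize.
  N1 sheds 100 L/s to N10, N2: 50 each.
    N10: 20+50 = 70 ≤ 90
    N2: 90+50 = 140 ≤ 140
  N23 sheds 140 L/s to N10, N20, N9: 46 each (2 lost).
    N10: 70+46 = 116 > 90
    N20: 60+46 = 106 > 100
    N9: 40+46 = 86 > 60
Round 3 — N10, N20, N9 seize.
  N10 sheds 116 L/s: no online neighbours, lost.
  N20 sheds 106 L/s: no online neighbours, lost.
  N9 sheds 86 L/s to N2: 86 each.
    N2: 140+86 = 226 > 140
Round 4 — N2 seizes.
  N2 sheds 226 L/s: no online neighbours, lost.
No further seizures.

yes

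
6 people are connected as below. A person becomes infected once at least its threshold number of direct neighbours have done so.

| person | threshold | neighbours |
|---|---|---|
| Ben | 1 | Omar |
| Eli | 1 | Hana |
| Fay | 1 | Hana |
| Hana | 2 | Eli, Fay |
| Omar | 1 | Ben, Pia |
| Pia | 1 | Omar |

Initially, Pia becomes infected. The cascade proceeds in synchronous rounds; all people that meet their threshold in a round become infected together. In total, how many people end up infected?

3

Round 1 — Pia becomes infected (initial).
Round 2 — checking thresholds:
  Omar: 1 of 2 neighbours ≥ 1, becomes infected.
Round 3 — checking thresholds:
  Ben: 1 of 1 neighbours ≥ 1, becomes infected.
Round 4 — no new infections; cascade stops.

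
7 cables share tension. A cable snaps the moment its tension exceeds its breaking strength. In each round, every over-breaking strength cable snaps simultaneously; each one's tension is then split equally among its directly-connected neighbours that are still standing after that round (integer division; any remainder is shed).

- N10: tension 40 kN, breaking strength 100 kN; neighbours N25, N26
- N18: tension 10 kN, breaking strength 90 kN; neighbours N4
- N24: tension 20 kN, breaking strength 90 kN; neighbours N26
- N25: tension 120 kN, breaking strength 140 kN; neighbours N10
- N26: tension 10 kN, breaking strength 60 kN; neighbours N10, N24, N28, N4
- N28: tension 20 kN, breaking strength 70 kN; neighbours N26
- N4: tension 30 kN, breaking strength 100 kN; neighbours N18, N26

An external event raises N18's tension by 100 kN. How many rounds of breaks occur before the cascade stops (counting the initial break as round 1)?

Round 1 — N18 at 110 > 90. N18 snaps.
  N18 sheds 110 kN to N4: 110 each.
    N4: 30+110 = 140 > 100
Round 2 — N4 snaps.
  N4 sheds 140 kN to N26: 140 each.
    N26: 10+140 = 150 > 60
Round 3 — N26 snaps.
  N26 sheds 150 kN to N10, N24, N28: 50 each.
    N10: 40+50 = 90 ≤ 100
    N24: 20+50 = 70 ≤ 90
    N28: 20+50 = 70 ≤ 70
No further breaks.

3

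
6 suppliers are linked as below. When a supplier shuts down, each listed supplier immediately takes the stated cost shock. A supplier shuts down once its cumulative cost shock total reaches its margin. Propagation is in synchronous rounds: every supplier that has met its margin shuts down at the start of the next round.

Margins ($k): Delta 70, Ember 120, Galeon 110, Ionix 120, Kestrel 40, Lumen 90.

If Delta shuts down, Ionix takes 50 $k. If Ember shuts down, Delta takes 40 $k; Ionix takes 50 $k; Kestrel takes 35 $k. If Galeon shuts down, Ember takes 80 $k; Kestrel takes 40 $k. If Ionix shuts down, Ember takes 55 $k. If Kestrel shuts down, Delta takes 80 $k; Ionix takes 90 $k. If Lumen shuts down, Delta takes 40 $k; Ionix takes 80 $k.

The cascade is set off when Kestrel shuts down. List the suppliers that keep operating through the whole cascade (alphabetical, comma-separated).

Ember, Galeon, Lumen

Round 1 — Kestrel shuts down (initial).
  Delta: +80 → 80 ≥ 70
  Ionix: +90 → 90 < 120
Round 2 — Delta shuts down.
  Ionix: +50 → 140 ≥ 120
Round 3 — Ionix shuts down.
  Ember: +55 → 55 < 120
No further shutdowns.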